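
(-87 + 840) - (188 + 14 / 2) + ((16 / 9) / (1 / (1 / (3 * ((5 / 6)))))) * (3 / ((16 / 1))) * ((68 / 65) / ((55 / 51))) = 9976562 / 17875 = 558.13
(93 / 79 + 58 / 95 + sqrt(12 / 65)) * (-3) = -6.65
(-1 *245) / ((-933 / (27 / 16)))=2205 / 4976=0.44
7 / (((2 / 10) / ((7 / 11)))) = 245 / 11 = 22.27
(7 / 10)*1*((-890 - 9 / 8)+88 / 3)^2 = 2994505423 / 5760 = 519879.41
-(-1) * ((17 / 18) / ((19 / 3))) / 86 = 17 / 9804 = 0.00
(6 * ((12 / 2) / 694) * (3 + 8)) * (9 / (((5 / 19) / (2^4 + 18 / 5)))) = 3318084 / 8675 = 382.49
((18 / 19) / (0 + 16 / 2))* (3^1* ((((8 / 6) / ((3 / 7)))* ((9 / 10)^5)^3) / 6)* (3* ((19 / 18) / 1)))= 480412641554181 / 4000000000000000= 0.12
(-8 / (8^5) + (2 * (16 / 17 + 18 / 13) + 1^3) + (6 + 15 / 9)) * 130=180835085 / 104448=1731.34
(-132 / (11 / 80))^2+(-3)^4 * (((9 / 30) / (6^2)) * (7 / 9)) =36864021 / 40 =921600.52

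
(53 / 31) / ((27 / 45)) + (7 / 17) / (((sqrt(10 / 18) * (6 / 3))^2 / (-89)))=-431351 / 31620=-13.64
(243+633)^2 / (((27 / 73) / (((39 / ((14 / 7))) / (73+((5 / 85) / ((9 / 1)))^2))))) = 473537945556 / 854429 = 554215.68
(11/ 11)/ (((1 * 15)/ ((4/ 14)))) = 2/ 105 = 0.02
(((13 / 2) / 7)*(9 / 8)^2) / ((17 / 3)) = 3159 / 15232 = 0.21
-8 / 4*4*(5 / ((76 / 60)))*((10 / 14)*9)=-27000 / 133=-203.01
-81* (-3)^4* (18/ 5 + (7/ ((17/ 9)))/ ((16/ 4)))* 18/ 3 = -30292137/ 170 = -178189.04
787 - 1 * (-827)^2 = -683142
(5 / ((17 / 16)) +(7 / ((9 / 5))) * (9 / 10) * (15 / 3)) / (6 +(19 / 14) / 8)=42280 / 11747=3.60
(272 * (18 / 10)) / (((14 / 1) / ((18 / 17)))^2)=11664 / 4165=2.80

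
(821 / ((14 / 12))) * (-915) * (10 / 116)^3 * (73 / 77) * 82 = -843144935625 / 26291342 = -32069.30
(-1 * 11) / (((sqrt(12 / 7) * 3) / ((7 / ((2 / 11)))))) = -847 * sqrt(21) / 36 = -107.82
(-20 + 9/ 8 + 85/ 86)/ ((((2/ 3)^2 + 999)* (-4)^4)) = -0.00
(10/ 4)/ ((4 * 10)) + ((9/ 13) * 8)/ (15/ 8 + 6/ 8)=3163/ 1456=2.17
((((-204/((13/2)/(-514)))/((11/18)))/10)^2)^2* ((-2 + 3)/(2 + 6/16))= 101520360924422947817914368/4965669011875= 20444447803839.75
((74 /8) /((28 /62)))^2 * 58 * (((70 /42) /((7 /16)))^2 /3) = 7630532200 /64827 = 117706.08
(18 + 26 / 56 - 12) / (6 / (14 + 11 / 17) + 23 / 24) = 90138 / 19075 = 4.73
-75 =-75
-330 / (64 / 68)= -2805 / 8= -350.62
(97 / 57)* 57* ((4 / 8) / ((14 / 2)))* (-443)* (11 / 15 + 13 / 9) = -300797 / 45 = -6684.38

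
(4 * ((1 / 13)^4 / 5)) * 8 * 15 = 96 / 28561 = 0.00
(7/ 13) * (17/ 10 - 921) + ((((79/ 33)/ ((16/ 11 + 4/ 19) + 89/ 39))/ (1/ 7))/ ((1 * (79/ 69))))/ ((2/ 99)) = -651331394/ 2091245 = -311.46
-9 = -9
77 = 77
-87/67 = -1.30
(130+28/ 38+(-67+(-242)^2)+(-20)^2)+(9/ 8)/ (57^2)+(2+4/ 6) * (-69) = 169940713/ 2888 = 58843.74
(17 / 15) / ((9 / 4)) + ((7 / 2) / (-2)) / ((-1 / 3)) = 3107 / 540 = 5.75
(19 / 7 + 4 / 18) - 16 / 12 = 101 / 63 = 1.60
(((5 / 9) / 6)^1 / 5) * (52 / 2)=13 / 27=0.48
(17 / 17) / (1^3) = 1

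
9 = 9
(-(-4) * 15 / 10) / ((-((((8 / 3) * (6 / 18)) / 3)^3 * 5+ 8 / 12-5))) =118098 / 82733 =1.43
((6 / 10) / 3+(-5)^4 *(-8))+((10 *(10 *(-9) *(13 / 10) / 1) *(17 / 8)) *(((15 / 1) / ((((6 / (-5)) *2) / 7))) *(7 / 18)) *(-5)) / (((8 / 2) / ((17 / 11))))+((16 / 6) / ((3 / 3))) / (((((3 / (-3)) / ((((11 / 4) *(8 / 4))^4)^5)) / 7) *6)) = -1996040329289971.10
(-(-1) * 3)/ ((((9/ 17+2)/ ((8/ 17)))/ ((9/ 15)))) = 72/ 215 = 0.33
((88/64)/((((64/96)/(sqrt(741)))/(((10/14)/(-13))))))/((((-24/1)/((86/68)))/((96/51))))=2365*sqrt(741)/210392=0.31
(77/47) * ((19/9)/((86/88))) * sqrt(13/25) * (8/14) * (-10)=-73568 * sqrt(13)/18189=-14.58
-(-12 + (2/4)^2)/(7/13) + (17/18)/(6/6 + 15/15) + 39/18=1541/63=24.46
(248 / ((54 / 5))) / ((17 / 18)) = 1240 / 51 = 24.31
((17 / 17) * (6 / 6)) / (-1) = -1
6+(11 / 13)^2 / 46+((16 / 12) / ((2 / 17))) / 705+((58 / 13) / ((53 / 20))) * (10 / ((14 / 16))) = 25.27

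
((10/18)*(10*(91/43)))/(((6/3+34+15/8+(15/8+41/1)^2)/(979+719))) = 164819200/15489417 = 10.64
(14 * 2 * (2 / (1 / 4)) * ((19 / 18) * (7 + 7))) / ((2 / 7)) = 104272 / 9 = 11585.78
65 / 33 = 1.97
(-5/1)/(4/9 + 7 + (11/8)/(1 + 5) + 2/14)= -5040/7879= -0.64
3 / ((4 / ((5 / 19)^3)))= 375 / 27436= 0.01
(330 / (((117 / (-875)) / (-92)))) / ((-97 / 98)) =-867790000 / 3783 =-229392.02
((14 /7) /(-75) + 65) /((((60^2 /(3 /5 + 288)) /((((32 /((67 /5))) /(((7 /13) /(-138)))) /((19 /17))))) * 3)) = -47656439116 /50124375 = -950.76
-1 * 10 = -10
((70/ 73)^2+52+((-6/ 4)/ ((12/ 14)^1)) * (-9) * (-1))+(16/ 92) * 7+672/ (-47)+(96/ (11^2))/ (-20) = 335266424021/ 13940770580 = 24.05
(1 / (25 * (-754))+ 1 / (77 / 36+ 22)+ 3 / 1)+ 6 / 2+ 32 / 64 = 53575978 / 8190325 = 6.54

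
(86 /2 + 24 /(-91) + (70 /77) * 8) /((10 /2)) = 50059 /5005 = 10.00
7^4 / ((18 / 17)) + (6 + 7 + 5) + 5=41231 / 18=2290.61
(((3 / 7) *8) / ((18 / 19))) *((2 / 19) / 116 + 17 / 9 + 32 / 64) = 6772 / 783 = 8.65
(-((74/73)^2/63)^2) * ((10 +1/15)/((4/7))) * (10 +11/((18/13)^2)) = -1443008387789/19563690216105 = -0.07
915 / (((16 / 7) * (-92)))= -6405 / 1472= -4.35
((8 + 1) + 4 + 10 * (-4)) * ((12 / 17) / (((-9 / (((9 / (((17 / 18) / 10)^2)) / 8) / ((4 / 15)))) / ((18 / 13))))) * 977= 86536309500 / 63869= 1354903.15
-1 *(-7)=7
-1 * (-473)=473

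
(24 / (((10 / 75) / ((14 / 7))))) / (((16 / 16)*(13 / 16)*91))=5760 / 1183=4.87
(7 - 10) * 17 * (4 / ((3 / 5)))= -340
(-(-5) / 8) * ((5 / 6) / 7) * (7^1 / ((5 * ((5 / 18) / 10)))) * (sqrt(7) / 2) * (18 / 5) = 27 * sqrt(7) / 4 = 17.86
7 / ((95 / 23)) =161 / 95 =1.69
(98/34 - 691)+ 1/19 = -222245/323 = -688.07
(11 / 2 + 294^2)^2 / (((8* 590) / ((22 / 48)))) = 328773848579 / 453120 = 725577.88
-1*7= -7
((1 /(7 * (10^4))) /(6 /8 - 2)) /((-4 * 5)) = 0.00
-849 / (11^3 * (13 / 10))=-8490 / 17303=-0.49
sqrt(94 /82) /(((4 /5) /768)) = 960 * sqrt(1927) /41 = 1027.85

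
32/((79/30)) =960/79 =12.15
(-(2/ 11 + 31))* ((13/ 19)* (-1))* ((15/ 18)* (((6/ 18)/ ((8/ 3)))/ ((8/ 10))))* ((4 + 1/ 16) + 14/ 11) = 34891675/ 2354176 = 14.82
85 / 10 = 17 / 2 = 8.50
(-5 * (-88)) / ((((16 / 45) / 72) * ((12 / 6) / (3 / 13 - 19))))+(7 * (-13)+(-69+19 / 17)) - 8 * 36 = -184892161 / 221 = -836616.11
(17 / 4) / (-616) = -0.01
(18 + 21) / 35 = 39 / 35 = 1.11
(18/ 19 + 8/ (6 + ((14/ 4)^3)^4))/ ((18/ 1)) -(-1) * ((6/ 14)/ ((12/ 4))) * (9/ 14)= 33509846319125/ 231952702758966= 0.14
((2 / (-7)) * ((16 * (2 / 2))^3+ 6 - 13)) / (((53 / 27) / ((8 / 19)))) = -1766448 / 7049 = -250.60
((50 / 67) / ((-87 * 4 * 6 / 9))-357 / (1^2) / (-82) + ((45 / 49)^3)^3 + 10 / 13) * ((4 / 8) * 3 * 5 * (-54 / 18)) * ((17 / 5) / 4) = -5763528975683415405555837 / 53965313979341481053792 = -106.80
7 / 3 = 2.33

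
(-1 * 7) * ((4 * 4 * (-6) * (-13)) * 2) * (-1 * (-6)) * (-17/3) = 594048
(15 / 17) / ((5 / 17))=3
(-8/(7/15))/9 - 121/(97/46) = -120766/2037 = -59.29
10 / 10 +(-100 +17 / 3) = -280 / 3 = -93.33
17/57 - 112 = -6367/57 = -111.70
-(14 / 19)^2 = -196 / 361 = -0.54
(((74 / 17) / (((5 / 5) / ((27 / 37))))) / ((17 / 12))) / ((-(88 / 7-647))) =4536 / 1283449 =0.00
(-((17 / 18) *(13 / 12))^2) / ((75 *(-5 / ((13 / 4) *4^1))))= 634933 / 17496000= 0.04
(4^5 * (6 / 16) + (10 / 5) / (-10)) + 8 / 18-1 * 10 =16841 / 45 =374.24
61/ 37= 1.65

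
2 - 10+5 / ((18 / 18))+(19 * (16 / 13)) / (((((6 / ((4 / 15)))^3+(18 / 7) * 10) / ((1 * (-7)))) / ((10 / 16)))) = -5001553 / 1662219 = -3.01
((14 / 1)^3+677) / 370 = 3421 / 370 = 9.25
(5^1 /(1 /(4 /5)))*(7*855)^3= 857536186500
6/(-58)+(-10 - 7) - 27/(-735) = -121259/7105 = -17.07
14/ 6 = 7/ 3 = 2.33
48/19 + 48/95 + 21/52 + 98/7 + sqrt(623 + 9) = 86131/4940 + 2 * sqrt(158) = 42.58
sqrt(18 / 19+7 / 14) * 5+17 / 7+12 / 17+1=492 / 119+5 * sqrt(2090) / 38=10.15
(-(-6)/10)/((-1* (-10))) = 3/50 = 0.06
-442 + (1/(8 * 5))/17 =-300559/680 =-442.00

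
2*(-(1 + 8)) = -18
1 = 1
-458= -458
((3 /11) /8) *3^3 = 81 /88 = 0.92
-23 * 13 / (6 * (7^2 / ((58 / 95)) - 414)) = 667 / 4467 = 0.15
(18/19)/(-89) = -18/1691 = -0.01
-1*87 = -87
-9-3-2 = -14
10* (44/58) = 220/29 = 7.59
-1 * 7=-7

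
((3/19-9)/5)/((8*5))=-21/475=-0.04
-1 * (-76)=76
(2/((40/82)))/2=41/20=2.05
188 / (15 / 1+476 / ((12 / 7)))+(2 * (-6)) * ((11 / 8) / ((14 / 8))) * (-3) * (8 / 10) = 357558 / 15365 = 23.27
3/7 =0.43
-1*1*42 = -42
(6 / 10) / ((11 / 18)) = 0.98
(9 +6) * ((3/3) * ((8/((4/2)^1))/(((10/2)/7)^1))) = 84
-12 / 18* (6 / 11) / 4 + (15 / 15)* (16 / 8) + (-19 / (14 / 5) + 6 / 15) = -3447 / 770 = -4.48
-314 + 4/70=-10988/35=-313.94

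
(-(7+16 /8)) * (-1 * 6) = 54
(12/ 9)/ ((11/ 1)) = 4/ 33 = 0.12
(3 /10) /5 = 3 /50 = 0.06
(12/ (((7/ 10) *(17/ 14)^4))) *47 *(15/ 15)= 30952320/ 83521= 370.59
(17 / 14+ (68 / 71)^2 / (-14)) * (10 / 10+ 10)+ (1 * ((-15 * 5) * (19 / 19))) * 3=-14987347 / 70574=-212.36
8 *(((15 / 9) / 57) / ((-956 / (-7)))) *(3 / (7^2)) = 10 / 95361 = 0.00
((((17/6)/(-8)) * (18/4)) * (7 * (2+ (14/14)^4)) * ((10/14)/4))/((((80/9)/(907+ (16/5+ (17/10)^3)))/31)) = -39063428631/2048000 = -19073.94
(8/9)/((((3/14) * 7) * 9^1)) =0.07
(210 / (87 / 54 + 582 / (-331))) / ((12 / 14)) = -1459710 / 877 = -1664.44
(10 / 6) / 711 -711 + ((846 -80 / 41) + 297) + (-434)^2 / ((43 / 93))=1533540844147 / 3760479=407804.66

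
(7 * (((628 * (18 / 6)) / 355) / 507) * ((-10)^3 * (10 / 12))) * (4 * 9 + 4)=-87920000 / 35997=-2442.43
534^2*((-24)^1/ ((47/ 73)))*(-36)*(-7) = -125897514624/ 47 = -2678670523.91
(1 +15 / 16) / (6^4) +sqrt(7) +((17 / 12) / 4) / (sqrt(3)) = 31 / 20736 +17 * sqrt(3) / 144 +sqrt(7) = 2.85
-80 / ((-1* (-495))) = -16 / 99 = -0.16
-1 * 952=-952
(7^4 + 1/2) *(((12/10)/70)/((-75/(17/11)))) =-81651/96250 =-0.85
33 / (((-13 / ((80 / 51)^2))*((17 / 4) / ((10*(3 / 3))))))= -2816000 / 191607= -14.70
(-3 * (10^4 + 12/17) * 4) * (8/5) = -16321152/85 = -192013.55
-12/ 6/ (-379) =2/ 379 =0.01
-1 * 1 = -1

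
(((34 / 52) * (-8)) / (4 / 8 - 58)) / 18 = 0.01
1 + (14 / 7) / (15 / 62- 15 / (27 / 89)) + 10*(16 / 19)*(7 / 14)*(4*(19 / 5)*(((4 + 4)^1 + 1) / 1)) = 15840419 / 27455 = 576.96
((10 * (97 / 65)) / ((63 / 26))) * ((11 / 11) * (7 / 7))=388 / 63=6.16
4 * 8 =32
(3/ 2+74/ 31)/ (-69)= -241/ 4278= -0.06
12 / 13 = 0.92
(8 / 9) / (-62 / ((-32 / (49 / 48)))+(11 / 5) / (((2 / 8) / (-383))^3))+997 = 90854535842592539 / 91127919601407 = 997.00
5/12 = 0.42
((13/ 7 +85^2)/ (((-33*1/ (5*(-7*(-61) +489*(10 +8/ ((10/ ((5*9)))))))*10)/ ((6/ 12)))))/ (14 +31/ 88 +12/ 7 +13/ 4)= -2319055096/ 35697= -64964.99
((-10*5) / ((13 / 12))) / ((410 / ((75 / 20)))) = -225 / 533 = -0.42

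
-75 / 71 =-1.06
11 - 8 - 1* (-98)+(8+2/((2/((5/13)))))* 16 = 3057/13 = 235.15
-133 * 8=-1064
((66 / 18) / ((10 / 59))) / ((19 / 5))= 649 / 114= 5.69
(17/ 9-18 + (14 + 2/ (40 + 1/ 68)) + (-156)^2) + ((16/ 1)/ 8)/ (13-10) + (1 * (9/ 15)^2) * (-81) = 4960133798/ 204075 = 24305.45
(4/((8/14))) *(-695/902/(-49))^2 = 0.00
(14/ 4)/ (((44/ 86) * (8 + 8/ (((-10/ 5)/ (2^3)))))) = -301/ 1056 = -0.29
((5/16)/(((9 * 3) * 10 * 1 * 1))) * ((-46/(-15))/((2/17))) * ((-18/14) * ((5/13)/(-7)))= 391/183456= 0.00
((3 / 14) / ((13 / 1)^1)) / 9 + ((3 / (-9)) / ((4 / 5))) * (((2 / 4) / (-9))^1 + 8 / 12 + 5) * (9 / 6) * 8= -28.05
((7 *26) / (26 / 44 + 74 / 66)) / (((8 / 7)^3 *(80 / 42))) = 37.39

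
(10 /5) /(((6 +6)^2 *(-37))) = -1 /2664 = -0.00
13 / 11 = 1.18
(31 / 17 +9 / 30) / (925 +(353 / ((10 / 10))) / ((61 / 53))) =22021 / 12772780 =0.00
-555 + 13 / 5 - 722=-6372 / 5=-1274.40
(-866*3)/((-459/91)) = 78806/153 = 515.07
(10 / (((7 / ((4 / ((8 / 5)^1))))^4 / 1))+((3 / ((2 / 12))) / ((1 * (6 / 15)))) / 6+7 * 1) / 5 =281641 / 96040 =2.93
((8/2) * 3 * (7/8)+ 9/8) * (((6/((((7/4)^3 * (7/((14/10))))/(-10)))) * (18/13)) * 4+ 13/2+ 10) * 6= 10198845/35672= 285.91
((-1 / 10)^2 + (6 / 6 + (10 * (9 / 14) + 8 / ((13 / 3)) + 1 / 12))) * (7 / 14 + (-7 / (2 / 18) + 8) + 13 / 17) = -327207 / 650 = -503.40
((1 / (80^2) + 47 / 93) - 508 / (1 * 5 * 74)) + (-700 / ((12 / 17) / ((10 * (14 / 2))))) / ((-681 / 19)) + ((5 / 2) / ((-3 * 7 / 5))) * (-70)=29657586775961 / 14997254400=1977.53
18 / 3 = 6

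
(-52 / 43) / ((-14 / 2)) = 52 / 301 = 0.17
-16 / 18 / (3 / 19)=-152 / 27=-5.63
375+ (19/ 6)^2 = 13861/ 36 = 385.03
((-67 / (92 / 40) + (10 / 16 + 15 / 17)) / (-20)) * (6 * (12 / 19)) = 155529 / 29716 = 5.23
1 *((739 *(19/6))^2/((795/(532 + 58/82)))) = 4305946182721/1173420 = 3669569.45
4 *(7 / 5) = 28 / 5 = 5.60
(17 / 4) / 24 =17 / 96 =0.18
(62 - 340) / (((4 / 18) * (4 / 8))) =-2502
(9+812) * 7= 5747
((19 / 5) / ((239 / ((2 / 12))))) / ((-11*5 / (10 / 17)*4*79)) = -19 / 211844820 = -0.00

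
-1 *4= -4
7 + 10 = 17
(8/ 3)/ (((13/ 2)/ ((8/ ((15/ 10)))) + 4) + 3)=256/ 789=0.32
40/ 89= 0.45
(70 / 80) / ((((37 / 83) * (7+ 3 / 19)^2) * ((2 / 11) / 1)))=2307151 / 10949632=0.21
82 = 82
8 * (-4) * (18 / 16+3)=-132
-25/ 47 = -0.53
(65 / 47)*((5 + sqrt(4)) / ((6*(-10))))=-91 / 564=-0.16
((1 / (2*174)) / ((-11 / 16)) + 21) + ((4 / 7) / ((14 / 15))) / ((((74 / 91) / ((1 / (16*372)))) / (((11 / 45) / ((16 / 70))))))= 21.00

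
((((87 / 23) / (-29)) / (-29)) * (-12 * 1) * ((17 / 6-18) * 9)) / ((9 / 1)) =546 / 667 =0.82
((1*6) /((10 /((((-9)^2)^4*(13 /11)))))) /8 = 1678822119 /440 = 3815504.82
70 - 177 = -107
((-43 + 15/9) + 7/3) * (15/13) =-45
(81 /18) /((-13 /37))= -333 /26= -12.81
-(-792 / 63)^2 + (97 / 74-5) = -586433 / 3626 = -161.73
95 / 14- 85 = -1095 / 14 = -78.21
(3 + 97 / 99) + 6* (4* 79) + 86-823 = 115135 / 99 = 1162.98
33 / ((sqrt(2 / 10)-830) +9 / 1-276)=-16455 / 547004-3*sqrt(5) / 547004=-0.03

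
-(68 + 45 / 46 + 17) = -3955 / 46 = -85.98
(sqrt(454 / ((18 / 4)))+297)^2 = 94276.23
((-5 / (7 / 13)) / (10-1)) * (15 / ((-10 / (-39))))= -845 / 14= -60.36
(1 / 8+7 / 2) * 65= 1885 / 8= 235.62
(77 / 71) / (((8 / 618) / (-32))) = -190344 / 71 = -2680.90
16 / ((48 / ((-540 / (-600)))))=3 / 10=0.30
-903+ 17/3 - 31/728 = -1959869/2184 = -897.38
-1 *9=-9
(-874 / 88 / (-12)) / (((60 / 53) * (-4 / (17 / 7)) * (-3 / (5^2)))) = 1968685 / 532224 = 3.70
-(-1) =1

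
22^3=10648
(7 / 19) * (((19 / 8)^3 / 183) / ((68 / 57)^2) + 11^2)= 122373000575 / 2743918592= 44.60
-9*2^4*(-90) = 12960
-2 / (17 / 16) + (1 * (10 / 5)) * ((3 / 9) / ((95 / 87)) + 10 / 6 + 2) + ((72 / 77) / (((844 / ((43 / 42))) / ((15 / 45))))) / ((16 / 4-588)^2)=1139124745583567 / 187927655657280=6.06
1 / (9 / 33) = 11 / 3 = 3.67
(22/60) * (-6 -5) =-121/30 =-4.03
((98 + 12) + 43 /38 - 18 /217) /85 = 915707 /700910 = 1.31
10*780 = 7800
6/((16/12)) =9/2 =4.50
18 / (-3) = -6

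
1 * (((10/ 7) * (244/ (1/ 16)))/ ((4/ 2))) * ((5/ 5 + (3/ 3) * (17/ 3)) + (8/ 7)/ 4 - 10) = -1249280/ 147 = -8498.50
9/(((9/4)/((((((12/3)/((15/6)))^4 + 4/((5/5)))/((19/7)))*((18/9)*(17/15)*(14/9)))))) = 87911488/1603125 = 54.84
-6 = -6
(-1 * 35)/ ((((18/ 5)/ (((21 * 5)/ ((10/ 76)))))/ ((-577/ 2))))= 13429675/ 6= 2238279.17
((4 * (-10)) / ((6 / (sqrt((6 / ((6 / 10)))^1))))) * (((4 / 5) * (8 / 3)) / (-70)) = 64 * sqrt(10) / 315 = 0.64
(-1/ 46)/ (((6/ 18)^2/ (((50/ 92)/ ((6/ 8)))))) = -75/ 529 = -0.14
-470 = -470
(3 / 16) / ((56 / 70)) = 0.23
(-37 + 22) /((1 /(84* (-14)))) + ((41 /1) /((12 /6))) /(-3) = 105799 /6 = 17633.17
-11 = -11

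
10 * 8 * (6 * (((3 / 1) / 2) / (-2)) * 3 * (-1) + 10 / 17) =19160 / 17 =1127.06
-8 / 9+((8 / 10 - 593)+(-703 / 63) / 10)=-124783 / 210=-594.20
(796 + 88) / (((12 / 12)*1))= 884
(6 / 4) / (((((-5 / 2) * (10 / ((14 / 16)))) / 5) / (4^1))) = -21 / 20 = -1.05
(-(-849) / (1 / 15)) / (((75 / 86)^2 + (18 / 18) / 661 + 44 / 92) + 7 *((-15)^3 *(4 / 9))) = -1.21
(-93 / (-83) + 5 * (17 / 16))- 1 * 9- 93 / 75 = -126393 / 33200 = -3.81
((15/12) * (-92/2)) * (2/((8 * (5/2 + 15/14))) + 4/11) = -10971/440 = -24.93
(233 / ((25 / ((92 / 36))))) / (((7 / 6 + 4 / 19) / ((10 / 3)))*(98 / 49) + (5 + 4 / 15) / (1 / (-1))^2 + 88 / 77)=1425494 / 433065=3.29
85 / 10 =8.50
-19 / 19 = -1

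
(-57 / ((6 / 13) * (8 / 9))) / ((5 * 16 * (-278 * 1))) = 0.01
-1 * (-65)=65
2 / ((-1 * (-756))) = 1 / 378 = 0.00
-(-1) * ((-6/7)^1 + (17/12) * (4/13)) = -0.42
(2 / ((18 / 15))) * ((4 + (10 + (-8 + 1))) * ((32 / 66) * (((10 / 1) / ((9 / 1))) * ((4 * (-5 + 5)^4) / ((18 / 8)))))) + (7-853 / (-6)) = 895 / 6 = 149.17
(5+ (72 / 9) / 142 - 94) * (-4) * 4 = 101040 / 71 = 1423.10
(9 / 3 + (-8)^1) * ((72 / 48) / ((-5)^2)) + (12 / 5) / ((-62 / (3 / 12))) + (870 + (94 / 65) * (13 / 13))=351068 / 403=871.14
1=1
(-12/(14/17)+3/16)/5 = -2.88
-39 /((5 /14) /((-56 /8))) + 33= 3987 /5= 797.40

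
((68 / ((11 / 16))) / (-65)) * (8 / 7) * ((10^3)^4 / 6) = -870400000000000 / 3003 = -289843489843.49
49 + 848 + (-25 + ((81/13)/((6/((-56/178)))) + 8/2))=1013154/1157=875.67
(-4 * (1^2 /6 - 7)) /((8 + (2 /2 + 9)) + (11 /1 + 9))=41 /57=0.72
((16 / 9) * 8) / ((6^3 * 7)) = 0.01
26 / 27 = 0.96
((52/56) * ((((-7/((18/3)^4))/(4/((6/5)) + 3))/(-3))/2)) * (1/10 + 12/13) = 7/51840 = 0.00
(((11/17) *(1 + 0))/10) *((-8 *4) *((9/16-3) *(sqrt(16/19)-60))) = -5148/17 + 1716 *sqrt(19)/1615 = -298.19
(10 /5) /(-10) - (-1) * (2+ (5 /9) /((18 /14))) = 904 /405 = 2.23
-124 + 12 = -112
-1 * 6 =-6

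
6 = 6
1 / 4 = 0.25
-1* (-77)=77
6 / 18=1 / 3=0.33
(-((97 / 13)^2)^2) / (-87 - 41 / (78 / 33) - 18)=177058562 / 6988657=25.34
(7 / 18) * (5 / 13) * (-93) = -1085 / 78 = -13.91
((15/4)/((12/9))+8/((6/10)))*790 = 306125/24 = 12755.21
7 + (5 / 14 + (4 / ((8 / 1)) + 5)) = 90 / 7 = 12.86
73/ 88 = 0.83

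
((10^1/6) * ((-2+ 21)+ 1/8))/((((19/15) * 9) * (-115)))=-85/3496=-0.02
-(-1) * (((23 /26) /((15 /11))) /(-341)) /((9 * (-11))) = 23 /1196910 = 0.00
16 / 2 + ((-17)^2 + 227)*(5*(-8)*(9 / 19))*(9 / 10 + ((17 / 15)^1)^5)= -2893278232 / 106875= -27071.61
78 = 78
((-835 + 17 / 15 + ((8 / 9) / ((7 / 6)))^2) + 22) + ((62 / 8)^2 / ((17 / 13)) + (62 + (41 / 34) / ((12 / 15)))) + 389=-11037301 / 35280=-312.85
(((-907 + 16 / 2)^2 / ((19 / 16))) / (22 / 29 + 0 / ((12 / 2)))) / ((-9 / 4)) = -750010528 / 1881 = -398729.68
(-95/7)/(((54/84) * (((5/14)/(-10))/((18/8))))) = 1330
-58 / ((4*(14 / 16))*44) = -29 / 77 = -0.38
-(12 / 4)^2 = -9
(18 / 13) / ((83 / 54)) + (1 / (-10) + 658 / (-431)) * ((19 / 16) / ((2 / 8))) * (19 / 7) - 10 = -3915753949 / 130213720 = -30.07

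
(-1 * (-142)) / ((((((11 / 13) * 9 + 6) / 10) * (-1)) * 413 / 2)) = -36920 / 73101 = -0.51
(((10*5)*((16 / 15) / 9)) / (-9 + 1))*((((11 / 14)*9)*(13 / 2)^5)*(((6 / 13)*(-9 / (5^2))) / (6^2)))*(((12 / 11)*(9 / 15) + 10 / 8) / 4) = 11967059 / 89600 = 133.56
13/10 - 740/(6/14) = -51761/30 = -1725.37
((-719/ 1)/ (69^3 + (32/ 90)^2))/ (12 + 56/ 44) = -16015725/ 97123723226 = -0.00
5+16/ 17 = 101/ 17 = 5.94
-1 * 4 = -4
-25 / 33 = -0.76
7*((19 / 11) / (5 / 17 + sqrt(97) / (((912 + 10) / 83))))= -9610199620 / 1890539607 + 2941429862*sqrt(97) / 1890539607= 10.24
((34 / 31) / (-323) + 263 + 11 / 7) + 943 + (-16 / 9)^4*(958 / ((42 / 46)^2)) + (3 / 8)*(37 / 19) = 172970718936497 / 13633705512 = 12686.99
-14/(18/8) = -56/9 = -6.22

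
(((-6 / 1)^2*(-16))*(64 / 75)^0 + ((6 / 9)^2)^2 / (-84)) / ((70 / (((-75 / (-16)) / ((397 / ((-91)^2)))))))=-206978525 / 257256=-804.56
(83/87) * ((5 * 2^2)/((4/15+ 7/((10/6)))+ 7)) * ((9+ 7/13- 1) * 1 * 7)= 1612275/16211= 99.46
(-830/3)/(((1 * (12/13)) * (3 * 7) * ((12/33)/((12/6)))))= -59345/756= -78.50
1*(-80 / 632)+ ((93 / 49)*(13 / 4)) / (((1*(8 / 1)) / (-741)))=-70789331 / 123872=-571.47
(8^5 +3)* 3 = 98313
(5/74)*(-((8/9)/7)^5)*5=-409600/36720152091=-0.00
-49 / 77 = -7 / 11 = -0.64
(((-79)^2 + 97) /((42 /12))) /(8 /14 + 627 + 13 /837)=2652453 /919258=2.89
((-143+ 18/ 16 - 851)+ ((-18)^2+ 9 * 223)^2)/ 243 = 43460545/ 1944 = 22356.25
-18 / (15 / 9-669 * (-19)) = -27 / 19069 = -0.00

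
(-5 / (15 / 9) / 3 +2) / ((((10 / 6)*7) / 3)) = 9 / 35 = 0.26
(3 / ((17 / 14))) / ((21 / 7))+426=7256 / 17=426.82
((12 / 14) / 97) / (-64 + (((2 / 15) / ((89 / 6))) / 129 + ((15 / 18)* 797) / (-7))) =-688860 / 12385716503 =-0.00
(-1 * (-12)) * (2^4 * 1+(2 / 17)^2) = 55536 / 289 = 192.17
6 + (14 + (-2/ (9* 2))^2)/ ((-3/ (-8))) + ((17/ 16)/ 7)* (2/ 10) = 5905411/ 136080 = 43.40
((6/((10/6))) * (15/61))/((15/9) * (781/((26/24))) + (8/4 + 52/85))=29835/40582873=0.00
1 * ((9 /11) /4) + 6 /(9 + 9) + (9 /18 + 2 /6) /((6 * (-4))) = 797 /1584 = 0.50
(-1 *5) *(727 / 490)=-727 / 98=-7.42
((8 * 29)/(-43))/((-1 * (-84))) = -58/903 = -0.06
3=3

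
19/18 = 1.06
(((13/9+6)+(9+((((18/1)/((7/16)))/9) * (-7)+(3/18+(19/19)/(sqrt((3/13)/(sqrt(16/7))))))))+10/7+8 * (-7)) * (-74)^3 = 27312401.63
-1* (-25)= 25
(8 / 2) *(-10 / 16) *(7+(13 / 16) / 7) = -3985 / 224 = -17.79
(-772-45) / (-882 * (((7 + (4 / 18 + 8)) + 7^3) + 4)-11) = 817 / 319491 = 0.00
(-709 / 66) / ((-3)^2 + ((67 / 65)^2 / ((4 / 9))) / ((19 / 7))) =-113829950 / 104699331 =-1.09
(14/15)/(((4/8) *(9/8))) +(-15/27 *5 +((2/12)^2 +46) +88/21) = 185597/3780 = 49.10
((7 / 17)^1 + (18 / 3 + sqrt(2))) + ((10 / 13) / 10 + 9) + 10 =sqrt(2) + 5633 / 221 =26.90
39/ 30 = 13/ 10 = 1.30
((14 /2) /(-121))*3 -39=-4740 /121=-39.17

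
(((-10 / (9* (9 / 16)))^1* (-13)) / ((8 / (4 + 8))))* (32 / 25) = 6656 / 135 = 49.30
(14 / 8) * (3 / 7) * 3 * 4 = 9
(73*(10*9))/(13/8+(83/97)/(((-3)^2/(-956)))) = -73.60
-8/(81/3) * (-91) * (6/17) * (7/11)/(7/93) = 45136/561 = 80.46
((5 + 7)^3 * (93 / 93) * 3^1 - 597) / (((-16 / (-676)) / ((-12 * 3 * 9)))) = -62791443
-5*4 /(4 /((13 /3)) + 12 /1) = -65 /42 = -1.55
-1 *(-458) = 458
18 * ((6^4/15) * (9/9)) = 7776/5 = 1555.20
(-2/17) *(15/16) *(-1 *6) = 0.66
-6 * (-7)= 42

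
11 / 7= 1.57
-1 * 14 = -14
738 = 738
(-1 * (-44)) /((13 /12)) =528 /13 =40.62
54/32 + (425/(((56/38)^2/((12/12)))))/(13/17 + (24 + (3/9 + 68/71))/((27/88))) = 644020173/159420814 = 4.04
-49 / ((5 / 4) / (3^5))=-47628 / 5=-9525.60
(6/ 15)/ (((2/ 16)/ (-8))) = -128/ 5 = -25.60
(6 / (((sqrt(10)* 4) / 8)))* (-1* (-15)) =18* sqrt(10) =56.92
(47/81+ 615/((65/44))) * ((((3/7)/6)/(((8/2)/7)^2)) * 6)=3072881/5616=547.17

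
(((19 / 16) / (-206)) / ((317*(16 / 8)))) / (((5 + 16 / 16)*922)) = -19 / 11560021248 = -0.00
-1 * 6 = -6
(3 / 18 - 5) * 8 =-116 / 3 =-38.67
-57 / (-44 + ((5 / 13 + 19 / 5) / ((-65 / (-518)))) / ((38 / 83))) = -4575675 / 2315084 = -1.98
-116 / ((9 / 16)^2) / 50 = -7.33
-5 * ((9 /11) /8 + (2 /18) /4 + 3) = -12395 /792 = -15.65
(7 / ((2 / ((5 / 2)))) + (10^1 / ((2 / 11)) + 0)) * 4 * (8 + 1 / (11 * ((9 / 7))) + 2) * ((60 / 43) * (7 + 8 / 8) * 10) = 135592000 / 473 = 286663.85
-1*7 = -7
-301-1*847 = -1148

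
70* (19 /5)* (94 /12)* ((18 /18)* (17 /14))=15181 /6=2530.17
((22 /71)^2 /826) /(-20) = -121 /20819330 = -0.00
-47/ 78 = -0.60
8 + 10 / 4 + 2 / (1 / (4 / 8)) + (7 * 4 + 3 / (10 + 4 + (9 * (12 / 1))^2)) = 39.50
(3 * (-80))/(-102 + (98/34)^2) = 69360/27077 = 2.56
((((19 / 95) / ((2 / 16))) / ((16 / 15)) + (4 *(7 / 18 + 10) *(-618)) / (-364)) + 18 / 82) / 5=323579 / 22386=14.45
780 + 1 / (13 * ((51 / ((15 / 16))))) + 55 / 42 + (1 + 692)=109476433 / 74256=1474.31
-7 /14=-1 /2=-0.50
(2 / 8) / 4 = 1 / 16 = 0.06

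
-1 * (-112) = 112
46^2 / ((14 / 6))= 6348 / 7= 906.86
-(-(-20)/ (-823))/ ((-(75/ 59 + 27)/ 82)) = -24190/ 343191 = -0.07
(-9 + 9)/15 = 0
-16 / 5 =-3.20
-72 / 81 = -8 / 9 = -0.89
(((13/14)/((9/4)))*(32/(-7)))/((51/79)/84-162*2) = 262912/45150273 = 0.01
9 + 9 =18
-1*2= -2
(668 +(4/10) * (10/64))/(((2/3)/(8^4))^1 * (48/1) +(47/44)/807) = 108441432/1483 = 73123.02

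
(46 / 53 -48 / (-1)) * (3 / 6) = 1295 / 53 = 24.43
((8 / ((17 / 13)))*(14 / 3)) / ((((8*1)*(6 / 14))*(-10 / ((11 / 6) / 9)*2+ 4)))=-1001 / 11322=-0.09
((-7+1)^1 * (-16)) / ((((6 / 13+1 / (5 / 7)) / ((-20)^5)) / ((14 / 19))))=-279552000000 / 2299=-121597216.18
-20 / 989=-0.02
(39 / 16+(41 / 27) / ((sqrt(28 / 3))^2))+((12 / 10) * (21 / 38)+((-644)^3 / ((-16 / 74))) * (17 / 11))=2010955214671409 / 1053360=1909086366.17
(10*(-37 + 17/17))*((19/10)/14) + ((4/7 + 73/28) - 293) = -338.68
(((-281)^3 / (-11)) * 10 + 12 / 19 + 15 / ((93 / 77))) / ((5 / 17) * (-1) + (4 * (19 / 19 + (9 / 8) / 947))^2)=7969726287135953564 / 6220563347955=1281190.44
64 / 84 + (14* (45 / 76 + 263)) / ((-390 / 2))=-72469 / 3990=-18.16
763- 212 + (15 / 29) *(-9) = 15844 / 29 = 546.34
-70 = -70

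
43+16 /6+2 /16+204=5995 /24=249.79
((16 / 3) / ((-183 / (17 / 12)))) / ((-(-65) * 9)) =-68 / 963495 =-0.00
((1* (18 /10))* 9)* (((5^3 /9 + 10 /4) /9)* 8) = 236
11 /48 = 0.23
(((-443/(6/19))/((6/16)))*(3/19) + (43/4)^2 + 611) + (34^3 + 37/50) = 47328763/1200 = 39440.64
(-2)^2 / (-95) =-4 / 95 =-0.04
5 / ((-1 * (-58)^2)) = -5 / 3364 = -0.00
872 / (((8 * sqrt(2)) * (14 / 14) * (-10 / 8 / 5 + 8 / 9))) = 1962 * sqrt(2) / 23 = 120.64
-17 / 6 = -2.83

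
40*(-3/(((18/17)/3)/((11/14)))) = -1870/7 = -267.14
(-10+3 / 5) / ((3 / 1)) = -47 / 15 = -3.13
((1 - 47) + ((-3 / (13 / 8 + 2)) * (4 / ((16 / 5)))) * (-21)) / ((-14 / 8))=2816 / 203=13.87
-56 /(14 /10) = -40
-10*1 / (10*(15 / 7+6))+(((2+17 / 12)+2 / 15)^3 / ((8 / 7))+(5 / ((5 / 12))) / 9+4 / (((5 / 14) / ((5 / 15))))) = 160841689 / 3648000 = 44.09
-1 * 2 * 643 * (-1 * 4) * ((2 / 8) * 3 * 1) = 3858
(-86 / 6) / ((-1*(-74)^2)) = 43 / 16428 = 0.00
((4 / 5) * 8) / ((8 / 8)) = 32 / 5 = 6.40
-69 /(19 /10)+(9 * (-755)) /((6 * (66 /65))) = -962785 /836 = -1151.66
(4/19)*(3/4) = 0.16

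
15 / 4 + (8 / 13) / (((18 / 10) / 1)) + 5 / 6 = 2305 / 468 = 4.93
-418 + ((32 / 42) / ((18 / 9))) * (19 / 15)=-131518 / 315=-417.52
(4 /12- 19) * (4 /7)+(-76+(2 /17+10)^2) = 13612 /867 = 15.70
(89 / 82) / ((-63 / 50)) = -2225 / 2583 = -0.86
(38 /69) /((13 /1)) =38 /897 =0.04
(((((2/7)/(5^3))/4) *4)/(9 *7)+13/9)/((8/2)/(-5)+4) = 79627/176400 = 0.45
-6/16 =-3/8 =-0.38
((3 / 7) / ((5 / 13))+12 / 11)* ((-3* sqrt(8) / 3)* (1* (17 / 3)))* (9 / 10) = -43299* sqrt(2) / 1925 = -31.81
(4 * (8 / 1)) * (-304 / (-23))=9728 / 23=422.96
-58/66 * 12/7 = -116/77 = -1.51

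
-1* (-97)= 97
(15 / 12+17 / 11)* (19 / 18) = 779 / 264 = 2.95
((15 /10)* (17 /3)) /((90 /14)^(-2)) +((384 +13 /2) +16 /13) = 473295 /637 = 743.01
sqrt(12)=2 * sqrt(3)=3.46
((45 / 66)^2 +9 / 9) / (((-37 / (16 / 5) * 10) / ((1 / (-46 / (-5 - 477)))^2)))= -82358858 / 59208325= -1.39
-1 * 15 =-15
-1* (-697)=697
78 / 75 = 26 / 25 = 1.04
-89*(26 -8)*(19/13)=-30438/13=-2341.38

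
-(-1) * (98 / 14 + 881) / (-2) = -444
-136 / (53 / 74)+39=-7997 / 53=-150.89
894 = 894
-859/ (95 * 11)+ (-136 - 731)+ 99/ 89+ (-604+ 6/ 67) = -9163926487/ 6231335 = -1470.62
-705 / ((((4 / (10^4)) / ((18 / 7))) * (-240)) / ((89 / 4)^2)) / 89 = 23529375 / 224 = 105041.85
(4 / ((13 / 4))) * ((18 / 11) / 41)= 288 / 5863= 0.05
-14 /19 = -0.74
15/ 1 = 15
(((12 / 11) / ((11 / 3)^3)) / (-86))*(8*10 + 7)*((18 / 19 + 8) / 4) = -598995 / 11961697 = -0.05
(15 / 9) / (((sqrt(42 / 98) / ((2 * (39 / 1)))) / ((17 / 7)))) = 2210 * sqrt(21) / 21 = 482.26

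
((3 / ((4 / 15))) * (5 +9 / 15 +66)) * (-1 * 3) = -4833 / 2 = -2416.50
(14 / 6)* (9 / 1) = 21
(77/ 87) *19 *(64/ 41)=93632/ 3567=26.25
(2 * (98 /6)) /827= 98 /2481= 0.04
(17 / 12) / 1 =17 / 12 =1.42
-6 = -6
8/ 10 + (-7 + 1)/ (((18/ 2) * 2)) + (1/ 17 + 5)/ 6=334/ 255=1.31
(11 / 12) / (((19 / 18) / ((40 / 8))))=165 / 38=4.34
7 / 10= 0.70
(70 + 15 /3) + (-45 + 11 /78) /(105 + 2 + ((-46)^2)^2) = 26193740051 /349249914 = 75.00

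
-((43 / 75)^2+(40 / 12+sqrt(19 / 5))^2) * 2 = -171448 / 5625 - 8 * sqrt(95) / 3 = -56.47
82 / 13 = 6.31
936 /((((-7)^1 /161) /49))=-1054872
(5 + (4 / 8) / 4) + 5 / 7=327 / 56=5.84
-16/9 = -1.78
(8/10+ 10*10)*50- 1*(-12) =5052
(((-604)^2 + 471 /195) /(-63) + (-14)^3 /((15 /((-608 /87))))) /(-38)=28203299 /237510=118.75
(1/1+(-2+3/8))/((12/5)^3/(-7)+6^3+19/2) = -4375/1564676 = -0.00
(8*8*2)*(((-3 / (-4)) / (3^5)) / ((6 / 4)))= 64 / 243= 0.26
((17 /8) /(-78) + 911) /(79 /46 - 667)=-13074281 /9548136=-1.37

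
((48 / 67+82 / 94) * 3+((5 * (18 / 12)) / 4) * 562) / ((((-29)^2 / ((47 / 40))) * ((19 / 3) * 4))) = 0.06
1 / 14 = 0.07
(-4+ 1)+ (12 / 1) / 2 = 3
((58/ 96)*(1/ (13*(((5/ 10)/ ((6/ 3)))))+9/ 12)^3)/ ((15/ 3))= 964975/ 6749184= 0.14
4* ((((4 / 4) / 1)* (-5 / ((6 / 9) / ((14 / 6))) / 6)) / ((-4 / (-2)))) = -35 / 6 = -5.83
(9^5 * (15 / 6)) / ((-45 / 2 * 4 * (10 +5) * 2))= -2187 / 40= -54.68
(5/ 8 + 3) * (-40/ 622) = -145/ 622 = -0.23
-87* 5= -435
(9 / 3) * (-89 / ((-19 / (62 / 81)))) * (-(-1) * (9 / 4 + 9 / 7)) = 30349 / 798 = 38.03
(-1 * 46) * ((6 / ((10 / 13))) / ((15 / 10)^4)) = -9568 / 135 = -70.87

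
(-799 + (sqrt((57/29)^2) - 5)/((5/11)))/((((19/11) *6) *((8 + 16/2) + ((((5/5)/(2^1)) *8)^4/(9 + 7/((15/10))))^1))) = -17562391/7846240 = -2.24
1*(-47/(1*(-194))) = 47/194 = 0.24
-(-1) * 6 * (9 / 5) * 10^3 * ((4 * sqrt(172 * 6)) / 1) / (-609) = -28800 * sqrt(258) / 203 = -2278.80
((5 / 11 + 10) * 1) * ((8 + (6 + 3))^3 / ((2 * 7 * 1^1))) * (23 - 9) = 564995 / 11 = 51363.18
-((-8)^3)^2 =-262144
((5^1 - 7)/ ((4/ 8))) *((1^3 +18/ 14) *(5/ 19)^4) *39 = -1560000/ 912247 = -1.71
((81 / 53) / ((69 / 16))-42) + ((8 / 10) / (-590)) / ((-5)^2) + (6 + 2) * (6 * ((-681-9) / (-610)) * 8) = 1076819840032 / 2741988125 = 392.71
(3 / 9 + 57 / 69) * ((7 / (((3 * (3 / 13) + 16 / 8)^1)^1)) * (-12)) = -832 / 23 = -36.17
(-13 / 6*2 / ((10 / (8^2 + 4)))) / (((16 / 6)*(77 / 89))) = -12.77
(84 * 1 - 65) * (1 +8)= 171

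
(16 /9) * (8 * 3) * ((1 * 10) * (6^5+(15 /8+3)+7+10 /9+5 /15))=89732960 /27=3323442.96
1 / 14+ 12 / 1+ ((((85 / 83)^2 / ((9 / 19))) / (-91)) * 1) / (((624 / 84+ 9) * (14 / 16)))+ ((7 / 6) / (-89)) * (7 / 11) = 1532315253605 / 127042963047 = 12.06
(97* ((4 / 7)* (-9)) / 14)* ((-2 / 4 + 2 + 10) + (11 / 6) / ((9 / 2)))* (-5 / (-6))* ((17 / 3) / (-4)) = 5301535 / 10584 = 500.90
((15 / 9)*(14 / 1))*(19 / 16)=665 / 24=27.71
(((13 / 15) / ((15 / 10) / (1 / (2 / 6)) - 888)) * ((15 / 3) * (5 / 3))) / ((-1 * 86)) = 13 / 137385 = 0.00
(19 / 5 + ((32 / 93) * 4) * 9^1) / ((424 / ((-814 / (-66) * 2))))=92833 / 98580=0.94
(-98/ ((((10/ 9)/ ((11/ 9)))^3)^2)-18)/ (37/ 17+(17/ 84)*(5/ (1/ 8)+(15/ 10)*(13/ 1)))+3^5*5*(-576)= -253740626130939/ 362562500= -699853.48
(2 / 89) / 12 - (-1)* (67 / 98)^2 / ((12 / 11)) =1471313 / 3419024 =0.43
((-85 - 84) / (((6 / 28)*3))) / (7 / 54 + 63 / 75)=-50700 / 187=-271.12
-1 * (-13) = 13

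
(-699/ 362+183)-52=46723/ 362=129.07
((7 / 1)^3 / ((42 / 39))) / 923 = 49 / 142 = 0.35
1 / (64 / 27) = 0.42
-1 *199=-199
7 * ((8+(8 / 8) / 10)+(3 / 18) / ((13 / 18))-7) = 1211 / 130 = 9.32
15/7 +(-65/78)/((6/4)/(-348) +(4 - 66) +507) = 2.14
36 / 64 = 9 / 16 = 0.56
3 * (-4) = -12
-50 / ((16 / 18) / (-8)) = 450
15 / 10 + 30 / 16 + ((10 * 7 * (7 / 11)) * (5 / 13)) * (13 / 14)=1697 / 88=19.28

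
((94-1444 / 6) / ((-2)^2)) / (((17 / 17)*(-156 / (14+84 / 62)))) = 13090 / 3627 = 3.61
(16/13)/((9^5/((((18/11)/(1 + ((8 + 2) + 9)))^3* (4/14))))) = 4/1226350125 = 0.00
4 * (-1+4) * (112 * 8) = 10752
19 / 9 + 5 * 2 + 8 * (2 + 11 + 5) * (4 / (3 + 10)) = 56.42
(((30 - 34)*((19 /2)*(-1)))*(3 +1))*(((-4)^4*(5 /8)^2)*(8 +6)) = 212800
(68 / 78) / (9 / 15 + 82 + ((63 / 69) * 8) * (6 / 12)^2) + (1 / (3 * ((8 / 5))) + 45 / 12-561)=-1687363793 / 3029208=-557.03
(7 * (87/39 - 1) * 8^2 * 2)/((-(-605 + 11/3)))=1.83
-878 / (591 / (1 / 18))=-439 / 5319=-0.08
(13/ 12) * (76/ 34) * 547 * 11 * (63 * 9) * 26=3651590943/ 17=214799467.24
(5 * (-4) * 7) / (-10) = 14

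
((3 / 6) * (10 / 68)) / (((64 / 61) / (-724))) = -55205 / 1088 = -50.74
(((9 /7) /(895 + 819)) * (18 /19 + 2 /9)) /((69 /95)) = 500 /413931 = 0.00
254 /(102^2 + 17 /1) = 254 /10421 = 0.02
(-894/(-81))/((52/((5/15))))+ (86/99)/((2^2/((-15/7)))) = -31996/81081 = -0.39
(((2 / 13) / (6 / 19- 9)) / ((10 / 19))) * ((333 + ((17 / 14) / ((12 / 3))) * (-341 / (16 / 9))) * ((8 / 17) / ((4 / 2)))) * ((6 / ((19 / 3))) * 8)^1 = -2806623 / 170170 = -16.49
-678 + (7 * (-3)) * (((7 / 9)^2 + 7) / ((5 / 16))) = -160522 / 135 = -1189.05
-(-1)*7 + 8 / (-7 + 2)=27 / 5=5.40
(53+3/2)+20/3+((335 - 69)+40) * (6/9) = 1591/6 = 265.17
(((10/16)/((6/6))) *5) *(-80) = -250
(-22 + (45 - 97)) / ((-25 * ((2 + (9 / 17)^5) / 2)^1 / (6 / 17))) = 74166648 / 72469075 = 1.02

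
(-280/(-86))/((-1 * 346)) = -0.01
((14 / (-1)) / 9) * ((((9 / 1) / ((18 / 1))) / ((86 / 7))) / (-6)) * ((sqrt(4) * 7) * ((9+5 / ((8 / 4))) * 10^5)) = 197225000 / 1161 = 169875.11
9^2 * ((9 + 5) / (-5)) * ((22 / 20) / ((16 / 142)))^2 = -345847887 / 16000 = -21615.49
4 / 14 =2 / 7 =0.29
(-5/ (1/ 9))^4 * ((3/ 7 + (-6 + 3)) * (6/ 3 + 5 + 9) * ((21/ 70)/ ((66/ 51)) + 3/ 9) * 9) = -66075831000/ 77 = -858127675.32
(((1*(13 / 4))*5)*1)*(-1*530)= -17225 / 2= -8612.50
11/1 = 11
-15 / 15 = -1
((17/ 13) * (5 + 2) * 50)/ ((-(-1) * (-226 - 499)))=-238/ 377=-0.63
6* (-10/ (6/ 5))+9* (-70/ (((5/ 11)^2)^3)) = -223372936/ 3125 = -71479.34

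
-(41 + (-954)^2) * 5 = -4550785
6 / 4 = 3 / 2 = 1.50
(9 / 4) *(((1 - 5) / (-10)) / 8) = 9 / 80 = 0.11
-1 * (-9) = 9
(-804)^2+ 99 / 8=5171427 / 8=646428.38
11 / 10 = 1.10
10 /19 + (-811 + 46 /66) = -507730 /627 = -809.78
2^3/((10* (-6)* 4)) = -0.03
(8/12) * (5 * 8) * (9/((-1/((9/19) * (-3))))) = 6480/19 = 341.05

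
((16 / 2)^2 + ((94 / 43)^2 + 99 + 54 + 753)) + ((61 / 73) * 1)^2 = 9611688543 / 9853321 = 975.48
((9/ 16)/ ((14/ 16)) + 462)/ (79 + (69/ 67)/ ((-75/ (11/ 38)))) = 206130525/ 35196679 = 5.86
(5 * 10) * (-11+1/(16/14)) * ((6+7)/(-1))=26325/4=6581.25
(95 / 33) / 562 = 95 / 18546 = 0.01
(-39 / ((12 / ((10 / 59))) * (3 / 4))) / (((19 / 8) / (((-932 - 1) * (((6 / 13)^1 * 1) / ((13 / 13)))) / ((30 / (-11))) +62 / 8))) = -172268 / 3363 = -51.22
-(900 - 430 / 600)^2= -2911357849 / 3600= -808710.51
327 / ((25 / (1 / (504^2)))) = 0.00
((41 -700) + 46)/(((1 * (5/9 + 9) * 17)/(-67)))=369639/1462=252.83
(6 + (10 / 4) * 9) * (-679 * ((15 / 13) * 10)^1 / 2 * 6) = -8708175 / 13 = -669859.62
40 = 40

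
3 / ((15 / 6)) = 6 / 5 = 1.20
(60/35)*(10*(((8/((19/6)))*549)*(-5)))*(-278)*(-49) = -1619399747.37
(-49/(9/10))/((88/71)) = -17395/396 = -43.93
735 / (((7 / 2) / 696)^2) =29064960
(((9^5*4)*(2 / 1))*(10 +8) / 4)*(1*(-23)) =-48892572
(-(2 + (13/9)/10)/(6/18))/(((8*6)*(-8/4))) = 0.07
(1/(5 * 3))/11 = 0.01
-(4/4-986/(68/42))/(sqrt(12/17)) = 304 * sqrt(51)/3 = 723.66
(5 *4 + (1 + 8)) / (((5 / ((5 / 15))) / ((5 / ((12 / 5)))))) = 145 / 36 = 4.03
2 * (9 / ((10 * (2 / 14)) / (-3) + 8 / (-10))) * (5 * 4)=-282.09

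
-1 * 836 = -836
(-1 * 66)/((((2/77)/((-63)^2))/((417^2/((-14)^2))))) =-35790007869/4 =-8947501967.25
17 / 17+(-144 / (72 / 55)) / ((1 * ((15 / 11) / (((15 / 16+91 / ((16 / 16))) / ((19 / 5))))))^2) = -14399945983 / 415872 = -34625.91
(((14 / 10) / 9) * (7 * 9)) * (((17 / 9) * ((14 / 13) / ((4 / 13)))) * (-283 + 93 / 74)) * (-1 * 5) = 121570519 / 1332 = 91269.16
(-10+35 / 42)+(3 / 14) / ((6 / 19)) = -713 / 84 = -8.49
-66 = -66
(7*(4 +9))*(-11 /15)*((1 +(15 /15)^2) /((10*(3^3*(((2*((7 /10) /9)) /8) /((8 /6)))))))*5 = -4576 /27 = -169.48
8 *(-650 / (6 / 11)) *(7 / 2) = -100100 / 3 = -33366.67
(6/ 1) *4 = 24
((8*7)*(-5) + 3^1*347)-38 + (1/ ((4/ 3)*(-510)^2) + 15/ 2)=253337401/ 346800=730.50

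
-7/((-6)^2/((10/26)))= -35/468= -0.07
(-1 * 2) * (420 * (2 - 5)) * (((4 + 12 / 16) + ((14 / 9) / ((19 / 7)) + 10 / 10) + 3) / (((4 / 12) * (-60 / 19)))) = -44639 / 2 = -22319.50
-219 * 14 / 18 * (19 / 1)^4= -66594031 / 3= -22198010.33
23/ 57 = 0.40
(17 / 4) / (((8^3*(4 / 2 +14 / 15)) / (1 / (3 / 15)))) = 1275 / 90112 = 0.01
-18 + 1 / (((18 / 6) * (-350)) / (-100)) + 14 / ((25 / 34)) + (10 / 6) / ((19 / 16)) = 25324 / 9975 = 2.54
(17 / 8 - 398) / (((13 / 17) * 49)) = -53839 / 5096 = -10.56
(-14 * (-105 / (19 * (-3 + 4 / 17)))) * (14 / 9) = -116620 / 2679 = -43.53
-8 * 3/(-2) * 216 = 2592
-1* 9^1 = -9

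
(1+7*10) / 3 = 71 / 3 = 23.67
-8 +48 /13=-56 /13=-4.31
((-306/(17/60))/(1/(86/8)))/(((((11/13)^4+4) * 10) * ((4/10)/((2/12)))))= -11053107/103108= -107.20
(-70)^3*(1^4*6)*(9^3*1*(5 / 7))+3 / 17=-18217709997 / 17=-1071629999.82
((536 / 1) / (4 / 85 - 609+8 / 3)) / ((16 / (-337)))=18.62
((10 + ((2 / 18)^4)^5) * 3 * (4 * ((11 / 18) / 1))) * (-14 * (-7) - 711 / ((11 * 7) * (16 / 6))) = 7080016480081802487320585 / 1021243898560782019284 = 6932.74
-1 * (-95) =95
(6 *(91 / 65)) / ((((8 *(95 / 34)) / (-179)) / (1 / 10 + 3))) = -208.53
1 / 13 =0.08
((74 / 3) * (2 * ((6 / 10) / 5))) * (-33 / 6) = -814 / 25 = -32.56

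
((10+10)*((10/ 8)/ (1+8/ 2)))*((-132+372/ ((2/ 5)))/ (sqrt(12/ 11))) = 665*sqrt(33) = 3820.13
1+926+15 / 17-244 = 11626 / 17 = 683.88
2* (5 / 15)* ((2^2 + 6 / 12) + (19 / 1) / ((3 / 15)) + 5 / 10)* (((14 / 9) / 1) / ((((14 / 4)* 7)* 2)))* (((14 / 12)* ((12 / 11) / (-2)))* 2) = -800 / 297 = -2.69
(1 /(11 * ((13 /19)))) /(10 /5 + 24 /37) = 703 /14014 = 0.05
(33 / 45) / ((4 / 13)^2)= 1859 / 240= 7.75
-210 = -210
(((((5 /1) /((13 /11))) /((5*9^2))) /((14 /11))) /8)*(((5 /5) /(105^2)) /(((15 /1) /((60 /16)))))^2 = 121 /229363112160000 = 0.00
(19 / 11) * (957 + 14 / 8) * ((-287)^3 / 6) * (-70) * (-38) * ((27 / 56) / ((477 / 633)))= -103583832332532825 / 9328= -11104613243196.06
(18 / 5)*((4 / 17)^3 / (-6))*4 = -768 / 24565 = -0.03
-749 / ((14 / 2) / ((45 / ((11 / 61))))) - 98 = -294793 / 11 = -26799.36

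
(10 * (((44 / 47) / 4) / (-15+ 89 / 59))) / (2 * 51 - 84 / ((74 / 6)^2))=-4442405 / 2597926692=-0.00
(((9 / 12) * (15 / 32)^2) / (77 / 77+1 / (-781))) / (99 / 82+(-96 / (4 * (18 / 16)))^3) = -7781103 / 457786580992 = -0.00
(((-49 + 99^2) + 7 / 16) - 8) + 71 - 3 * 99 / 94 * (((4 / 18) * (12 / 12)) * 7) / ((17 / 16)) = 125421417 / 12784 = 9810.81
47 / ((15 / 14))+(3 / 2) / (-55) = 14467 / 330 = 43.84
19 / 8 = 2.38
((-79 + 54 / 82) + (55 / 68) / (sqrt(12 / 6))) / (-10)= 1606 / 205 - 11 * sqrt(2) / 272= 7.78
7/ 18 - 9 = -155/ 18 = -8.61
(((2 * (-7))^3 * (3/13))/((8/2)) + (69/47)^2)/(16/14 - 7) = 31389603/1177397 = 26.66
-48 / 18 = -8 / 3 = -2.67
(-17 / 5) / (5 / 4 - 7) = 68 / 115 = 0.59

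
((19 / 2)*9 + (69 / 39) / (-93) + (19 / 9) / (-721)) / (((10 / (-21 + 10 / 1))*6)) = -15.67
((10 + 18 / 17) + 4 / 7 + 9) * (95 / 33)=233225 / 3927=59.39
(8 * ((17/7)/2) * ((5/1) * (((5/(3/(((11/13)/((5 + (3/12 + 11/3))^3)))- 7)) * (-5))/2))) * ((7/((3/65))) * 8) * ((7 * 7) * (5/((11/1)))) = -103958400000/15881207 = -6546.00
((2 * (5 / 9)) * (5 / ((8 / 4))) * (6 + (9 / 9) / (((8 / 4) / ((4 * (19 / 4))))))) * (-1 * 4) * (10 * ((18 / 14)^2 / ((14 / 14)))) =-139500 / 49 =-2846.94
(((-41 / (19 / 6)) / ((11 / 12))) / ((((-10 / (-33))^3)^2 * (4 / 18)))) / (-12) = 129968640153 / 19000000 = 6840.45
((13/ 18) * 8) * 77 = 4004/ 9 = 444.89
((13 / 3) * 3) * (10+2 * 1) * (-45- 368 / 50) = -204204 / 25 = -8168.16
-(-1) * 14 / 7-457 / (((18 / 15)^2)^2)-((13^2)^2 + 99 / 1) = -37426393 / 1296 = -28878.39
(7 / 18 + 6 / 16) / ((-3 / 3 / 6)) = -4.58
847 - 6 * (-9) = 901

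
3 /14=0.21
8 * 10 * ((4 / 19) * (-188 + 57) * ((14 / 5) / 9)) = -117376 / 171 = -686.41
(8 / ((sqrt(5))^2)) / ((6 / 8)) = 32 / 15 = 2.13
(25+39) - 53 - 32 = -21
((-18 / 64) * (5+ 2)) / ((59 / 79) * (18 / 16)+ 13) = -4977 / 34988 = -0.14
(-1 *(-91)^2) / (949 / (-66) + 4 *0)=42042 / 73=575.92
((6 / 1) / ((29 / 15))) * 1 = 90 / 29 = 3.10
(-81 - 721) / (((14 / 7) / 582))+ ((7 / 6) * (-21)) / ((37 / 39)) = -233407.82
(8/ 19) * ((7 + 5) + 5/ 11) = 5.24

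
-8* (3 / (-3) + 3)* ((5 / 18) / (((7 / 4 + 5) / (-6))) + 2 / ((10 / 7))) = -7472 / 405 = -18.45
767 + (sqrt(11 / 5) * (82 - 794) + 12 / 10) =3841 / 5 - 712 * sqrt(55) / 5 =-287.87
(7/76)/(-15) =-7/1140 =-0.01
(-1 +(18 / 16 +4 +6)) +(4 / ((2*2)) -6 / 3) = 73 / 8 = 9.12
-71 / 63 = -1.13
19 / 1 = 19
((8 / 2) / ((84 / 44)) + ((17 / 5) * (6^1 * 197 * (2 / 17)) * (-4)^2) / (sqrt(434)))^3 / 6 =2974364703904 / 21531825 + 47353686346496 * sqrt(434) / 123608625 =8119001.56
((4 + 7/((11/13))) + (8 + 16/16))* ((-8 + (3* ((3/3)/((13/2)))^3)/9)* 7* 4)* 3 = -26570880/1859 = -14293.10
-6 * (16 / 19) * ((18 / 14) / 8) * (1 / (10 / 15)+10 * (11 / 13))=-1998 / 247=-8.09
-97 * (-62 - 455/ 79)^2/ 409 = -1088.90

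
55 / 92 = 0.60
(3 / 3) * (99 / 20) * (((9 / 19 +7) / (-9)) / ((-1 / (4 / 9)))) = 1562 / 855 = 1.83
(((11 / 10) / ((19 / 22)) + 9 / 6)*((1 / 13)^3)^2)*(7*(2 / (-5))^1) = -3689 / 2292734275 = -0.00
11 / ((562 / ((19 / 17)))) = 209 / 9554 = 0.02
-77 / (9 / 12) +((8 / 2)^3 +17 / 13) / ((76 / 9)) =-281381 / 2964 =-94.93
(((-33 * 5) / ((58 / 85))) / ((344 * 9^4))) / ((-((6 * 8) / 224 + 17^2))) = 32725 / 88339106088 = 0.00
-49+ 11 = -38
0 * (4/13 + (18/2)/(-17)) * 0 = 0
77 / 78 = 0.99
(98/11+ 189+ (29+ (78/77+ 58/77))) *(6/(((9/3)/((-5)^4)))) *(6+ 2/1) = 176080000/77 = 2286753.25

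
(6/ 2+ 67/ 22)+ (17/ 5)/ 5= 6.73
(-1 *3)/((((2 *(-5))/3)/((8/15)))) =12/25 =0.48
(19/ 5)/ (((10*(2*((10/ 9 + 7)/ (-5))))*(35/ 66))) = -5643/ 25550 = -0.22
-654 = -654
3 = 3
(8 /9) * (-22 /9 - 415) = -30056 /81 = -371.06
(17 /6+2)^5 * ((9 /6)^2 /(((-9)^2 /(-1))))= -20511149 /279936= -73.27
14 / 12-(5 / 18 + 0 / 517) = 8 / 9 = 0.89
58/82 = 29/41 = 0.71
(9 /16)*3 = 27 /16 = 1.69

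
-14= -14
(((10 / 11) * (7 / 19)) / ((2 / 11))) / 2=35 / 38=0.92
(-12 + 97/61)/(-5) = 127/61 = 2.08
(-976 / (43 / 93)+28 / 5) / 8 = -113159 / 430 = -263.16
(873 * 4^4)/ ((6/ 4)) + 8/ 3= 446984/ 3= 148994.67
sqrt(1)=1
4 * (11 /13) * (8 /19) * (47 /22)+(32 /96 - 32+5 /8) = -165967 /5928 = -28.00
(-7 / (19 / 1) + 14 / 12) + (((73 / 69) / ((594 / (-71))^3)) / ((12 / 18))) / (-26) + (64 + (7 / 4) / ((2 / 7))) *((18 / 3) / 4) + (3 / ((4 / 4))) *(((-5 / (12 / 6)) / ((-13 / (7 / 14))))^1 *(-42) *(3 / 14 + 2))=377002311510059 / 4762600086816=79.16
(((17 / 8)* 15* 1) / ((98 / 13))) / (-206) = -3315 / 161504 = -0.02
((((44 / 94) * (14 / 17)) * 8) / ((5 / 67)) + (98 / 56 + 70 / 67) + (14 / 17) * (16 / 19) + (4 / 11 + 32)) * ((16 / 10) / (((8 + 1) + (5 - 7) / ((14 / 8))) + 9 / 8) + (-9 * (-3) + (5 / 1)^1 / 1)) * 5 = 12416.83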